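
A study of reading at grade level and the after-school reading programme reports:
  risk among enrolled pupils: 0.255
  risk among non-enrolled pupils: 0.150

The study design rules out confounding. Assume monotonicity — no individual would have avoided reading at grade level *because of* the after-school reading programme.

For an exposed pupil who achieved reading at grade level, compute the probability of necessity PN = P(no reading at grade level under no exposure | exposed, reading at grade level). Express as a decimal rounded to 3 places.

Let p₁ = 0.255, p₀ = 0.15.
Under exogeneity and monotonicity, PN = (p₁ − p₀) / p₁.
PN = (0.255 − 0.15) / 0.255 = 0.105 / 0.255 ≈ 0.4118

PN ≈ 0.412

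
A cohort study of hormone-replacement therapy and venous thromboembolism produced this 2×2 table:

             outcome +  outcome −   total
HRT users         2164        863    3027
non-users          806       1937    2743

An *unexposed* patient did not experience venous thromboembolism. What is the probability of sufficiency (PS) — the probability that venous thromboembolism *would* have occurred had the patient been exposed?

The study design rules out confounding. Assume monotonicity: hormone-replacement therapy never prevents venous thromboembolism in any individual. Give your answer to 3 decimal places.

PS ≈ 0.596

p₁ = P(outcome | exposed) = 2164/3027 = 0.7149
p₀ = P(outcome | unexposed) = 806/2743 = 0.29384
Under exogeneity and monotonicity, PS = (p₁ − p₀)/(1 − p₀).
PS = (0.7149 − 0.29384) / 0.70616 ≈ 0.5963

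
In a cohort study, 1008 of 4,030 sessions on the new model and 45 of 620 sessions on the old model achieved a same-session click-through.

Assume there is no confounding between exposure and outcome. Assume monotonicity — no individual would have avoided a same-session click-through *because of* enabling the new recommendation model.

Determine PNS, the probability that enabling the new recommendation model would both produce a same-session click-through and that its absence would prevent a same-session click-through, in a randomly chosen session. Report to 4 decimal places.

p₁ = P(outcome | exposed) = 1008/4030 = 0.25012
p₀ = P(outcome | unexposed) = 45/620 = 0.072581
Under exogeneity and monotonicity, PNS = p₁ − p₀.
PNS = 0.25012 − 0.072581 = 0.17754

PNS ≈ 0.1775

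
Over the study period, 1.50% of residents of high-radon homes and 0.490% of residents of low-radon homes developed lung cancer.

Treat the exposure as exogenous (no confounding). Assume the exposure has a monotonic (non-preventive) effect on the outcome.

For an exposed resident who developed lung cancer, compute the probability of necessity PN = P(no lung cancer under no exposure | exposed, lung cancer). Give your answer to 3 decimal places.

PN ≈ 0.673

p₁ = 0.015, p₀ = 0.0049.
Under exogeneity and monotonicity, PN = (p₁ − p₀) / p₁.
PN = (0.015 − 0.0049) / 0.015 = 0.0101 / 0.015 ≈ 0.6733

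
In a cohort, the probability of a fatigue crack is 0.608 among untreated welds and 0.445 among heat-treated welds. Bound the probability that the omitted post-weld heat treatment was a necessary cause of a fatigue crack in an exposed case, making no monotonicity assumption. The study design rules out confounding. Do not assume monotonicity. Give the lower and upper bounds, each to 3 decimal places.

Let p₁ = 0.608, p₀ = 0.445.
Under exogeneity alone the bounds on PN are max{0,(p₁−p₀)/p₁} ≤ PN ≤ min{1,(1−p₀)/p₁}.
  lower = (p₁ − p₀)/p₁ = 0.163 / 0.608 ≈ 0.2681
  upper = min{1, (1 − p₀)/p₁} = 0.555 / 0.608 ≈ 0.9128

0.268 ≤ PN ≤ 0.913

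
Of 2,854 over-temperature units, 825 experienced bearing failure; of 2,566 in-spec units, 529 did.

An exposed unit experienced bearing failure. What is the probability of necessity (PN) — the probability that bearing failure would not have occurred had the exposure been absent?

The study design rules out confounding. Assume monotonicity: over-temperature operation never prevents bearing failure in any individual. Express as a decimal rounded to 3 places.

PN ≈ 0.287

p₁ = P(outcome | exposed) = 825/2854 = 0.28907
p₀ = P(outcome | unexposed) = 529/2566 = 0.20616
Under exogeneity and monotonicity, PN = (p₁ − p₀) / p₁.
PN = (0.28907 − 0.20616) / 0.28907 = 0.082911 / 0.28907 ≈ 0.2868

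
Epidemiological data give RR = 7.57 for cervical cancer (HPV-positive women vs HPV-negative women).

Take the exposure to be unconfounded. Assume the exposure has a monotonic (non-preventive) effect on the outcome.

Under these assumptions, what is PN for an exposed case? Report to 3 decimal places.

PN ≈ 0.868

Under exogeneity and monotonicity, PN = (RR − 1) / RR = 1 − 1/RR.
PN = (7.57 − 1) / 7.57 = 6.57 / 7.57 ≈ 0.8679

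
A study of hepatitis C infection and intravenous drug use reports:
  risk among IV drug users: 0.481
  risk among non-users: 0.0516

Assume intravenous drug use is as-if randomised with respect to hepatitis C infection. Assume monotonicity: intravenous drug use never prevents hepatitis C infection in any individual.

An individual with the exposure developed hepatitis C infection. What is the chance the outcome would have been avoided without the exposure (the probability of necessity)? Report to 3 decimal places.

Let p₁ = 0.481, p₀ = 0.0516.
Under exogeneity and monotonicity, PN = (p₁ − p₀) / p₁.
PN = (0.481 − 0.0516) / 0.481 = 0.4294 / 0.481 ≈ 0.8927

PN ≈ 0.893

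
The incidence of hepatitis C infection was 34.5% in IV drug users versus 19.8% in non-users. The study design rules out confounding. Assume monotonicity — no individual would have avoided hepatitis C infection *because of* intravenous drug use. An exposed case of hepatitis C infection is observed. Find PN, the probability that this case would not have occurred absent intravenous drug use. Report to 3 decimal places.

PN ≈ 0.426

p₁ = 0.345, p₀ = 0.198.
Under exogeneity and monotonicity, PN = (p₁ − p₀) / p₁.
PN = (0.345 − 0.198) / 0.345 = 0.147 / 0.345 ≈ 0.4261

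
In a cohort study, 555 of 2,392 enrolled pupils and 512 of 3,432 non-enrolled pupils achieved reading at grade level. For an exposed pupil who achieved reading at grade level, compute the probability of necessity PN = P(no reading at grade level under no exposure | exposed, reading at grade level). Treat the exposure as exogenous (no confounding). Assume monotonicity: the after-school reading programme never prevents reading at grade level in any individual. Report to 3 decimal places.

p₁ = P(outcome | exposed) = 555/2392 = 0.23202
p₀ = P(outcome | unexposed) = 512/3432 = 0.14918
Under exogeneity and monotonicity, PN = (p₁ − p₀) / p₁.
PN = (0.23202 − 0.14918) / 0.23202 = 0.082839 / 0.23202 ≈ 0.3570

PN ≈ 0.357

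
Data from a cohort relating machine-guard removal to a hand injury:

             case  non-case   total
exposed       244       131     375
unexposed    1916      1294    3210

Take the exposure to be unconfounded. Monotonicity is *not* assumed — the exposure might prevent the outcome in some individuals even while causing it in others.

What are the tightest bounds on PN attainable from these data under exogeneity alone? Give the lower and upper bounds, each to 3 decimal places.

0.083 ≤ PN ≤ 0.620

p₁ = P(outcome | exposed) = 244/375 = 0.65067
p₀ = P(outcome | unexposed) = 1916/3210 = 0.59688
Under exogeneity alone the bounds on PN are max{0,(p₁−p₀)/p₁} ≤ PN ≤ min{1,(1−p₀)/p₁}.
  lower = (p₁ − p₀)/p₁ = 0.053782 / 0.65067 ≈ 0.0827
  upper = min{1, (1 − p₀)/p₁} = 0.40312 / 0.65067 ≈ 0.6195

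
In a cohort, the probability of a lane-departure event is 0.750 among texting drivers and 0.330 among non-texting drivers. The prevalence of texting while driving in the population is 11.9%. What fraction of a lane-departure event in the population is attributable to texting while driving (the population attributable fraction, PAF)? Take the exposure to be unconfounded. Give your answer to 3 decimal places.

PAF ≈ 0.132

Let p₁ = 0.75, p₀ = 0.33.
Overall risk P(Y=1) = π·p₁ + (1−π)·p₀ = 0.119×0.75 + 0.881×0.33 = 0.37998.
Under exogeneity, PAF = [P(Y=1) − p₀] / P(Y=1).
PAF = (0.37998 − 0.33) / 0.37998 ≈ 0.1315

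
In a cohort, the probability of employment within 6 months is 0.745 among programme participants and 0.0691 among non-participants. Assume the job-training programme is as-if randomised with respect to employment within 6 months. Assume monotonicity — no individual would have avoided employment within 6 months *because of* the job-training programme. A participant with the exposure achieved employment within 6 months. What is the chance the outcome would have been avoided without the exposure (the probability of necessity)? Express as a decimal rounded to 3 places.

Let p₁ = 0.745, p₀ = 0.0691.
Under exogeneity and monotonicity, PN = (p₁ − p₀) / p₁.
PN = (0.745 − 0.0691) / 0.745 = 0.6759 / 0.745 ≈ 0.9072

PN ≈ 0.907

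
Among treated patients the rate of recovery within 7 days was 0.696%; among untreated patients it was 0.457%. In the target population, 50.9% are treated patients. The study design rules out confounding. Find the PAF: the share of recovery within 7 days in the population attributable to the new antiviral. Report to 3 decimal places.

p₁ = 0.00696, p₀ = 0.00457.
Overall risk P(Y=1) = π·p₁ + (1−π)·p₀ = 0.509×0.00696 + 0.491×0.00457 = 0.0057865.
Under exogeneity, PAF = [P(Y=1) − p₀] / P(Y=1).
PAF = (0.0057865 − 0.00457) / 0.0057865 ≈ 0.2102

PAF ≈ 0.210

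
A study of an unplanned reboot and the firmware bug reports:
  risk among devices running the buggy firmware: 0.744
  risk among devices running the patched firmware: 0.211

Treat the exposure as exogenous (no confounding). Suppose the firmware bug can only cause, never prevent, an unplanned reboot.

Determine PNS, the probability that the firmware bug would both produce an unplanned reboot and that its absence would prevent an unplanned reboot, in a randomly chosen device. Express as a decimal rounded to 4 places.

PNS ≈ 0.5330

Let p₁ = 0.744, p₀ = 0.211.
Under exogeneity and monotonicity, PNS = p₁ − p₀.
PNS = 0.744 − 0.211 = 0.533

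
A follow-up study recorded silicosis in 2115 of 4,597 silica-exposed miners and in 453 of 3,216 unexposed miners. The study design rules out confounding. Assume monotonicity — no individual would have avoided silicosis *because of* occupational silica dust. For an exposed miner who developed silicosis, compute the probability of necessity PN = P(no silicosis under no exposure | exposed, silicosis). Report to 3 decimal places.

p₁ = P(outcome | exposed) = 2115/4597 = 0.46008
p₀ = P(outcome | unexposed) = 453/3216 = 0.14086
Under exogeneity and monotonicity, PN = (p₁ − p₀) / p₁.
PN = (0.46008 − 0.14086) / 0.46008 = 0.31922 / 0.46008 ≈ 0.6938

PN ≈ 0.694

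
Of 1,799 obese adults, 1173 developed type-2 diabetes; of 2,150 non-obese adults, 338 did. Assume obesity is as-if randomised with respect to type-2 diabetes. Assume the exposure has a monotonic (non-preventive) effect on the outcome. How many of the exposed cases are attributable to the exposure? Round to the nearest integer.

p₁ = P(outcome | exposed) = 1173/1799 = 0.65203
p₀ = P(outcome | unexposed) = 338/2150 = 0.15721
PN = (p₁ − p₀)/p₁ = (0.65203 − 0.15721) / 0.65203 ≈ 0.75889.
Attributable cases ≈ PN × (exposed cases) = 0.75889 × 1173 ≈ 890.18.

about 890 cases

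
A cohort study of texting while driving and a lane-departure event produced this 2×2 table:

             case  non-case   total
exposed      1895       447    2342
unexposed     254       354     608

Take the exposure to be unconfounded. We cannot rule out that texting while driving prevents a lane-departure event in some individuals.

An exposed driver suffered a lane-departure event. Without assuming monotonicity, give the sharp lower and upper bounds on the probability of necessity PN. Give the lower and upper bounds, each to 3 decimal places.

p₁ = P(outcome | exposed) = 1895/2342 = 0.80914
p₀ = P(outcome | unexposed) = 254/608 = 0.41776
Under exogeneity alone the bounds on PN are max{0,(p₁−p₀)/p₁} ≤ PN ≤ min{1,(1−p₀)/p₁}.
  lower = (p₁ − p₀)/p₁ = 0.39137 / 0.80914 ≈ 0.4837
  upper = min{1, (1 − p₀)/p₁} = 0.58224 / 0.80914 ≈ 0.7196

0.484 ≤ PN ≤ 0.720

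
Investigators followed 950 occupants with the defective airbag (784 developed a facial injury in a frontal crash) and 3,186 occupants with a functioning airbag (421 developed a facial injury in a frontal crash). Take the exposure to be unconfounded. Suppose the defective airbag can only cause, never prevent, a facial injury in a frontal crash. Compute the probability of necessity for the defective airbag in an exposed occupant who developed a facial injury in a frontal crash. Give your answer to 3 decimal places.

p₁ = P(outcome | exposed) = 784/950 = 0.82526
p₀ = P(outcome | unexposed) = 421/3186 = 0.13214
Under exogeneity and monotonicity, PN = (p₁ − p₀) / p₁.
PN = (0.82526 − 0.13214) / 0.82526 = 0.69312 / 0.82526 ≈ 0.8399

PN ≈ 0.840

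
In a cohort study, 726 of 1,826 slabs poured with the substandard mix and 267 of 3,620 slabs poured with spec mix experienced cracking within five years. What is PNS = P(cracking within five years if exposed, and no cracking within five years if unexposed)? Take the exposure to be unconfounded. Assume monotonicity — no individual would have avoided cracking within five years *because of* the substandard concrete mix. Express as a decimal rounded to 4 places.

p₁ = P(outcome | exposed) = 726/1826 = 0.39759
p₀ = P(outcome | unexposed) = 267/3620 = 0.073757
Under exogeneity and monotonicity, PNS = p₁ − p₀.
PNS = 0.39759 − 0.073757 = 0.32383

PNS ≈ 0.3238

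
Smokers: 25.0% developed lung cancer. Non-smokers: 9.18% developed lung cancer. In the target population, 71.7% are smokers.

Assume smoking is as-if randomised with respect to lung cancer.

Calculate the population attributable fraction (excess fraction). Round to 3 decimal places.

p₁ = 0.25, p₀ = 0.0918.
Overall risk P(Y=1) = π·p₁ + (1−π)·p₀ = 0.717×0.25 + 0.283×0.0918 = 0.20523.
Under exogeneity, PAF = [P(Y=1) − p₀] / P(Y=1).
PAF = (0.20523 − 0.0918) / 0.20523 ≈ 0.5527

PAF ≈ 0.553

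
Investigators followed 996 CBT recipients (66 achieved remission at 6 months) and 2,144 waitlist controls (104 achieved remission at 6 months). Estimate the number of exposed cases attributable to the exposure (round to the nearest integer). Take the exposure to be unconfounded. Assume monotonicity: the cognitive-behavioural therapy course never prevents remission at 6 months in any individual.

p₁ = P(outcome | exposed) = 66/996 = 0.066265
p₀ = P(outcome | unexposed) = 104/2144 = 0.048507
PN = (p₁ − p₀)/p₁ = (0.066265 − 0.048507) / 0.066265 ≈ 0.26798.
Attributable cases ≈ PN × (exposed cases) = 0.26798 × 66 ≈ 17.69.

about 18 cases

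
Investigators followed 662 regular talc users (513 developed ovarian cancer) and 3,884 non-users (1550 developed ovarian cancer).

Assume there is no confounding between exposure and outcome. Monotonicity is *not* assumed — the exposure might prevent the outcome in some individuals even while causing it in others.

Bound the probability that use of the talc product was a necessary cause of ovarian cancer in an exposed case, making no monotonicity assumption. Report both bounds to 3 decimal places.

p₁ = P(outcome | exposed) = 513/662 = 0.77492
p₀ = P(outcome | unexposed) = 1550/3884 = 0.39907
Under exogeneity alone the bounds on PN are max{0,(p₁−p₀)/p₁} ≤ PN ≤ min{1,(1−p₀)/p₁}.
  lower = (p₁ − p₀)/p₁ = 0.37585 / 0.77492 ≈ 0.4850
  upper = min{1, (1 − p₀)/p₁} = 0.60093 / 0.77492 ≈ 0.7755

0.485 ≤ PN ≤ 0.775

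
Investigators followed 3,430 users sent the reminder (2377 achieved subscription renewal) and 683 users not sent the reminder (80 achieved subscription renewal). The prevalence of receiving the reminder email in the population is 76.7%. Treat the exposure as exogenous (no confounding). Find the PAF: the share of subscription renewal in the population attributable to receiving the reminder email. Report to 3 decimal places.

PAF ≈ 0.790

p₁ = P(outcome | exposed) = 2377/3430 = 0.693
p₀ = P(outcome | unexposed) = 80/683 = 0.11713
Overall risk P(Y=1) = π·p₁ + (1−π)·p₀ = 0.767×0.693 + 0.233×0.11713 = 0.55882.
Under exogeneity, PAF = [P(Y=1) − p₀] / P(Y=1).
PAF = (0.55882 − 0.11713) / 0.55882 ≈ 0.7904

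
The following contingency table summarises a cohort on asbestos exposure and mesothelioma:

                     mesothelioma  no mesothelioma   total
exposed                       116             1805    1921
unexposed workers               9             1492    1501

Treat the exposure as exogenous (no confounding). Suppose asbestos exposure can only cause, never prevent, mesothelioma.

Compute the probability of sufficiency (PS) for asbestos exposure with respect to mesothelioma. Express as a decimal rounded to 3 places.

p₁ = P(outcome | exposed) = 116/1921 = 0.060385
p₀ = P(outcome | unexposed) = 9/1501 = 0.005996
Under exogeneity and monotonicity, PS = (p₁ − p₀)/(1 − p₀).
PS = (0.060385 − 0.005996) / 0.994 ≈ 0.0547

PS ≈ 0.055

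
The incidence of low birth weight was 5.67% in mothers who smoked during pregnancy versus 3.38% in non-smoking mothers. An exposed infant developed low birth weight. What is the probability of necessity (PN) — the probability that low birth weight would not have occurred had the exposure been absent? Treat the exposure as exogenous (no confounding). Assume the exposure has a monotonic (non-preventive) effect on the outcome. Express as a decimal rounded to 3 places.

p₁ = 0.0567, p₀ = 0.0338.
Under exogeneity and monotonicity, PN = (p₁ − p₀) / p₁.
PN = (0.0567 − 0.0338) / 0.0567 = 0.0229 / 0.0567 ≈ 0.4039

PN ≈ 0.404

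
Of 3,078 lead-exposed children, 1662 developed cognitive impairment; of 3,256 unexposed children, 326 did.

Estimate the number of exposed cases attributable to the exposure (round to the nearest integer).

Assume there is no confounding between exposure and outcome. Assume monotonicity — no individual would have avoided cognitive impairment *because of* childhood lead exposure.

about 1354 cases

p₁ = P(outcome | exposed) = 1662/3078 = 0.53996
p₀ = P(outcome | unexposed) = 326/3256 = 0.10012
PN = (p₁ − p₀)/p₁ = (0.53996 − 0.10012) / 0.53996 ≈ 0.81457.
Attributable cases ≈ PN × (exposed cases) = 0.81457 × 1662 ≈ 1353.82.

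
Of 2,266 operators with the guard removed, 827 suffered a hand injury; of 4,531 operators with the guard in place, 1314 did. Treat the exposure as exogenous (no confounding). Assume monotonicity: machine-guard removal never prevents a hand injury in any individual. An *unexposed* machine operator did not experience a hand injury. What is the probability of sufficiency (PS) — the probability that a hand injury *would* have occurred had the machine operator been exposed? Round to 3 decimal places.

PS ≈ 0.106

p₁ = P(outcome | exposed) = 827/2266 = 0.36496
p₀ = P(outcome | unexposed) = 1314/4531 = 0.29
Under exogeneity and monotonicity, PS = (p₁ − p₀) / (1 − p₀).
PS = (0.36496 − 0.29) / (1 − 0.29) = 0.074958 / 0.71 ≈ 0.1056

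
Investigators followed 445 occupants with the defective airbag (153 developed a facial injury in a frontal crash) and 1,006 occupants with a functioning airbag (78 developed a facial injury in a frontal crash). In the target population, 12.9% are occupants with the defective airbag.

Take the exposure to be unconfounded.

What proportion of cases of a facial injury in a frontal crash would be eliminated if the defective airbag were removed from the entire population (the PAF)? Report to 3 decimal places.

p₁ = P(outcome | exposed) = 153/445 = 0.34382
p₀ = P(outcome | unexposed) = 78/1006 = 0.077535
Overall risk P(Y=1) = π·p₁ + (1−π)·p₀ = 0.129×0.34382 + 0.871×0.077535 = 0.11189.
Under exogeneity, PAF = [P(Y=1) − p₀] / P(Y=1).
PAF = (0.11189 − 0.077535) / 0.11189 ≈ 0.3070

PAF ≈ 0.307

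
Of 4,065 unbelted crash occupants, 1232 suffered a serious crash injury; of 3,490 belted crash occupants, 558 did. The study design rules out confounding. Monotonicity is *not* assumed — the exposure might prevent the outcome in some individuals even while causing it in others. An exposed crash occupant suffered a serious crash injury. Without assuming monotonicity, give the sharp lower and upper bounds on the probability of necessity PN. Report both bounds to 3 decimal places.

0.472 ≤ PN ≤ 1.000

p₁ = P(outcome | exposed) = 1232/4065 = 0.30308
p₀ = P(outcome | unexposed) = 558/3490 = 0.15989
Under exogeneity alone the bounds on PN are max{0,(p₁−p₀)/p₁} ≤ PN ≤ min{1,(1−p₀)/p₁}.
  lower = (p₁ − p₀)/p₁ = 0.14319 / 0.30308 ≈ 0.4725
  upper = min{1, (1 − p₀)/p₁} = 0.84011 / 0.30308 ≈ 2.7720 → capped at 1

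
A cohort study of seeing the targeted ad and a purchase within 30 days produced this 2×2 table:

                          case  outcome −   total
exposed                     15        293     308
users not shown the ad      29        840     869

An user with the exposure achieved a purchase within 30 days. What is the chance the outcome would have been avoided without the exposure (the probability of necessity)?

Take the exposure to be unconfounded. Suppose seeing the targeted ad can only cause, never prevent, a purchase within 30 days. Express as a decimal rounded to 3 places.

PN ≈ 0.315

p₁ = P(outcome | exposed) = 15/308 = 0.048701
p₀ = P(outcome | unexposed) = 29/869 = 0.033372
Under exogeneity and monotonicity, PN = (p₁ − p₀)/p₁.
PN = (0.048701 − 0.033372) / 0.048701 ≈ 0.3148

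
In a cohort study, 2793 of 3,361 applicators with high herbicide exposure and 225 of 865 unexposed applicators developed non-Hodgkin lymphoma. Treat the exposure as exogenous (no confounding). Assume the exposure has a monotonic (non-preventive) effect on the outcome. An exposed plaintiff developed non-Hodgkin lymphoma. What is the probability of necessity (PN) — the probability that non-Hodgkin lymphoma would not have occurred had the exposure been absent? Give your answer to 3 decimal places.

PN ≈ 0.687

p₁ = P(outcome | exposed) = 2793/3361 = 0.831
p₀ = P(outcome | unexposed) = 225/865 = 0.26012
Under exogeneity and monotonicity, PN = (p₁ − p₀) / p₁.
PN = (0.831 − 0.26012) / 0.831 = 0.57089 / 0.831 ≈ 0.6870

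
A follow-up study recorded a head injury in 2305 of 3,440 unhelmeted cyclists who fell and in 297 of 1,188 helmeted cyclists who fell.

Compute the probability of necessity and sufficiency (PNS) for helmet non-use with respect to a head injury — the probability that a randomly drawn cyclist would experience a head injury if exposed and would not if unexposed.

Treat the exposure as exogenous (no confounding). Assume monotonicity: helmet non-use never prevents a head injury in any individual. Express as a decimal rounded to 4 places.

PNS ≈ 0.4201

p₁ = P(outcome | exposed) = 2305/3440 = 0.67006
p₀ = P(outcome | unexposed) = 297/1188 = 0.25
Under exogeneity and monotonicity, PNS = p₁ − p₀.
PNS = 0.67006 − 0.25 = 0.42006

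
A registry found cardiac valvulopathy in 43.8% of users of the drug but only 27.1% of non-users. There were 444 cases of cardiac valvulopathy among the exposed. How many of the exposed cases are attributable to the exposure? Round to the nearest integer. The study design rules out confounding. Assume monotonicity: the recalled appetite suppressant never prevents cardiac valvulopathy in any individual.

p₁ = 0.438, p₀ = 0.271.
PN = (p₁ − p₀)/p₁ = (0.438 − 0.271) / 0.438 ≈ 0.38128.
Attributable cases ≈ PN × (exposed cases) = 0.38128 × 444 ≈ 169.29.

about 169 cases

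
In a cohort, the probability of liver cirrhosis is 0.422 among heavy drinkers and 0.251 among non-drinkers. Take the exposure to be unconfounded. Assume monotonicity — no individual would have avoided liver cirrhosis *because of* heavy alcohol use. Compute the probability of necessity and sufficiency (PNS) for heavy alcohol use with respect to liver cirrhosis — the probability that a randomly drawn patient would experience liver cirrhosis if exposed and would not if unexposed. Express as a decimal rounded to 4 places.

PNS ≈ 0.1710

Let p₁ = 0.422, p₀ = 0.251.
Under exogeneity and monotonicity, PNS = p₁ − p₀.
PNS = 0.422 − 0.251 = 0.171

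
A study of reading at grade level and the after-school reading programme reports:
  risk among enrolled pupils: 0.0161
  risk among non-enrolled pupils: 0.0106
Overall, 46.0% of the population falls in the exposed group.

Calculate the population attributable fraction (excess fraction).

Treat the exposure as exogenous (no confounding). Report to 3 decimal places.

Let p₁ = 0.0161, p₀ = 0.0106.
Overall risk P(Y=1) = π·p₁ + (1−π)·p₀ = 0.46×0.0161 + 0.54×0.0106 = 0.01313.
Under exogeneity, PAF = [P(Y=1) − p₀] / P(Y=1).
PAF = (0.01313 − 0.0106) / 0.01313 ≈ 0.1927

PAF ≈ 0.193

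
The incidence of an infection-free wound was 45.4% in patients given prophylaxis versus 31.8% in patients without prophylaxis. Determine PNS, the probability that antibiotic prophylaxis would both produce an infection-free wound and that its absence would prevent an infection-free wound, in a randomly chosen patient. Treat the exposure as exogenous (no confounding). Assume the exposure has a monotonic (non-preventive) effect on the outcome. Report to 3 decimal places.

p₁ = 0.454, p₀ = 0.318.
Under exogeneity and monotonicity, PNS = p₁ − p₀.
PNS = 0.454 − 0.318 = 0.136

PNS ≈ 0.136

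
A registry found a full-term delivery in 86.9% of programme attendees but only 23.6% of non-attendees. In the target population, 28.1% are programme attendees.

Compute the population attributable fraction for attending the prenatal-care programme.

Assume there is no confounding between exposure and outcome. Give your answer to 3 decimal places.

PAF ≈ 0.430

p₁ = 0.869, p₀ = 0.236.
Overall risk P(Y=1) = π·p₁ + (1−π)·p₀ = 0.281×0.869 + 0.719×0.236 = 0.41387.
Under exogeneity, PAF = [P(Y=1) − p₀] / P(Y=1).
PAF = (0.41387 − 0.236) / 0.41387 ≈ 0.4298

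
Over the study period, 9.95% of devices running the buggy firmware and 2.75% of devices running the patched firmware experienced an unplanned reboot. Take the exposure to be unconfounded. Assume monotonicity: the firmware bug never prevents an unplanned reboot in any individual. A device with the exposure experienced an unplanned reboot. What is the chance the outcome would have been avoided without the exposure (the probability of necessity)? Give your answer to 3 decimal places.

p₁ = 0.0995, p₀ = 0.0275.
Under exogeneity and monotonicity, PN = (p₁ − p₀) / p₁.
PN = (0.0995 − 0.0275) / 0.0995 = 0.072 / 0.0995 ≈ 0.7236

PN ≈ 0.724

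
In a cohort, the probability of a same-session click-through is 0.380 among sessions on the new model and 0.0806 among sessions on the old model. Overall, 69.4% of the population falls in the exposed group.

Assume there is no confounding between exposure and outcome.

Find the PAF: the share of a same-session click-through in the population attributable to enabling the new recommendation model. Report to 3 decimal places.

Let p₁ = 0.38, p₀ = 0.0806.
Overall risk P(Y=1) = π·p₁ + (1−π)·p₀ = 0.694×0.38 + 0.306×0.0806 = 0.28838.
Under exogeneity, PAF = [P(Y=1) − p₀] / P(Y=1).
PAF = (0.28838 − 0.0806) / 0.28838 ≈ 0.7205

PAF ≈ 0.721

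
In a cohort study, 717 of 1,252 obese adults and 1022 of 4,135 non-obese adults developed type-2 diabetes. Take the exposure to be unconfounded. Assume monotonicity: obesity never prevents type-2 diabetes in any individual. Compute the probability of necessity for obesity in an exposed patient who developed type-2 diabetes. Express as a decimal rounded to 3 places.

p₁ = P(outcome | exposed) = 717/1252 = 0.57268
p₀ = P(outcome | unexposed) = 1022/4135 = 0.24716
Under exogeneity and monotonicity, PN = (p₁ − p₀) / p₁.
PN = (0.57268 − 0.24716) / 0.57268 = 0.32553 / 0.57268 ≈ 0.5684

PN ≈ 0.568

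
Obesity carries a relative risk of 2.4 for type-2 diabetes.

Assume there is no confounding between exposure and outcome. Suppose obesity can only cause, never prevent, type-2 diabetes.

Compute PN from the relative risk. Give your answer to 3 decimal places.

Under exogeneity and monotonicity, PN = (RR − 1) / RR = 1 − 1/RR.
PN = (2.4 − 1) / 2.4 = 1.4 / 2.4 ≈ 0.5833

PN ≈ 0.583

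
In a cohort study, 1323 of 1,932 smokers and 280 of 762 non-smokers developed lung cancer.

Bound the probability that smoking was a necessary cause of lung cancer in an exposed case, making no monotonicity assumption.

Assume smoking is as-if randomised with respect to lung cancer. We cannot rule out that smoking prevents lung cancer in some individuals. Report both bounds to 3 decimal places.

p₁ = P(outcome | exposed) = 1323/1932 = 0.68478
p₀ = P(outcome | unexposed) = 280/762 = 0.36745
Under exogeneity alone the bounds on PN are max{0,(p₁−p₀)/p₁} ≤ PN ≤ min{1,(1−p₀)/p₁}.
  lower = (p₁ − p₀)/p₁ = 0.31733 / 0.68478 ≈ 0.4634
  upper = min{1, (1 − p₀)/p₁} = 0.63255 / 0.68478 ≈ 0.9237

0.463 ≤ PN ≤ 0.924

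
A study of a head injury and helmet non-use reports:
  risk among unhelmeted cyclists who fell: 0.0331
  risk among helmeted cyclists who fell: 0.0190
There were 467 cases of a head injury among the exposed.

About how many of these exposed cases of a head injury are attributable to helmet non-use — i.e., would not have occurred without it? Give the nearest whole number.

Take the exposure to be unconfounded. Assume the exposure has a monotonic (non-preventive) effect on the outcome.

about 199 cases

Let p₁ = 0.0331, p₀ = 0.019.
PN = (p₁ − p₀)/p₁ = (0.0331 − 0.019) / 0.0331 ≈ 0.42598.
Attributable cases ≈ PN × (exposed cases) = 0.42598 × 467 ≈ 198.93.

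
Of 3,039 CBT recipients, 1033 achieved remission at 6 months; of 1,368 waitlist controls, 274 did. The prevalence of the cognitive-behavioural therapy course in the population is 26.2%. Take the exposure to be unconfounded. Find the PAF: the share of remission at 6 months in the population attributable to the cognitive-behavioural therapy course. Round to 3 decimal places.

p₁ = P(outcome | exposed) = 1033/3039 = 0.33991
p₀ = P(outcome | unexposed) = 274/1368 = 0.20029
Overall risk P(Y=1) = π·p₁ + (1−π)·p₀ = 0.262×0.33991 + 0.738×0.20029 = 0.23687.
Under exogeneity, PAF = [P(Y=1) − p₀] / P(Y=1).
PAF = (0.23687 − 0.20029) / 0.23687 ≈ 0.1544

PAF ≈ 0.154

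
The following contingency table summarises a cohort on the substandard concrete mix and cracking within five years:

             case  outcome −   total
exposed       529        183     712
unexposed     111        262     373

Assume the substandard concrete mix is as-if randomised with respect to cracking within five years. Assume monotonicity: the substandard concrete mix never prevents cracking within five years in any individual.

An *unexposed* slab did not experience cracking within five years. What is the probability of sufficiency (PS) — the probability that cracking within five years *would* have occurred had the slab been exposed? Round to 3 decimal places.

PS ≈ 0.634

p₁ = P(outcome | exposed) = 529/712 = 0.74298
p₀ = P(outcome | unexposed) = 111/373 = 0.29759
Under exogeneity and monotonicity, PS = (p₁ − p₀)/(1 − p₀).
PS = (0.74298 − 0.29759) / 0.70241 ≈ 0.6341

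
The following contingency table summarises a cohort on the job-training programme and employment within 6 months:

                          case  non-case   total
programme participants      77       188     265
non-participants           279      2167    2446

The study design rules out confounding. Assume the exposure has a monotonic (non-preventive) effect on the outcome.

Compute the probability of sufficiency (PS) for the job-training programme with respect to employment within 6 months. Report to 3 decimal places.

p₁ = P(outcome | exposed) = 77/265 = 0.29057
p₀ = P(outcome | unexposed) = 279/2446 = 0.11406
Under exogeneity and monotonicity, PS = (p₁ − p₀)/(1 − p₀).
PS = (0.29057 − 0.11406) / 0.88594 ≈ 0.1992

PS ≈ 0.199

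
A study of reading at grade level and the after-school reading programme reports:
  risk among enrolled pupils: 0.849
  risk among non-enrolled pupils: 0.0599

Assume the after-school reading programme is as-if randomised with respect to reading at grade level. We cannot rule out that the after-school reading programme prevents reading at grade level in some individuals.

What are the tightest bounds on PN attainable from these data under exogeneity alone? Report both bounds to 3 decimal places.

0.929 ≤ PN ≤ 1.000

Let p₁ = 0.849, p₀ = 0.0599.
Under exogeneity alone the bounds on PN are max{0,(p₁−p₀)/p₁} ≤ PN ≤ min{1,(1−p₀)/p₁}.
  lower = (p₁ − p₀)/p₁ = 0.7891 / 0.849 ≈ 0.9294
  upper = min{1, (1 − p₀)/p₁} = 0.9401 / 0.849 ≈ 1.1073 → capped at 1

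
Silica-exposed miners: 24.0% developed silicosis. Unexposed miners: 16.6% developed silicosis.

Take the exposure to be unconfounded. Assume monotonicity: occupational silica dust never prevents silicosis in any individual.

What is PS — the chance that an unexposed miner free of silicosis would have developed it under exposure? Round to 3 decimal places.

p₁ = 0.24, p₀ = 0.166.
Under exogeneity and monotonicity, PS = (p₁ − p₀) / (1 − p₀).
PS = (0.24 − 0.166) / (1 − 0.166) = 0.074 / 0.834 ≈ 0.0887

PS ≈ 0.089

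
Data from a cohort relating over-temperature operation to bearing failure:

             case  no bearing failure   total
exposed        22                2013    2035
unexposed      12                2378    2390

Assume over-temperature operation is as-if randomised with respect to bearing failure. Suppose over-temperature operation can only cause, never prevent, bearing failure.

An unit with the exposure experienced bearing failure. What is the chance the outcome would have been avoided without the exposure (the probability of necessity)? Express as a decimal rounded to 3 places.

p₁ = P(outcome | exposed) = 22/2035 = 0.010811
p₀ = P(outcome | unexposed) = 12/2390 = 0.0050209
Under exogeneity and monotonicity, PN = (p₁ − p₀)/p₁.
PN = (0.010811 − 0.0050209) / 0.010811 ≈ 0.5356

PN ≈ 0.536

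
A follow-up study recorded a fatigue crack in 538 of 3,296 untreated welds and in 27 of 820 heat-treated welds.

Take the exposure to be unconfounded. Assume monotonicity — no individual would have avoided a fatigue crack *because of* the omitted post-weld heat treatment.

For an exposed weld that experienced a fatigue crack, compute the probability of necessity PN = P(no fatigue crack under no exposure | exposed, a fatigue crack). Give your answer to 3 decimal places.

PN ≈ 0.798

p₁ = P(outcome | exposed) = 538/3296 = 0.16323
p₀ = P(outcome | unexposed) = 27/820 = 0.032927
Under exogeneity and monotonicity, PN = (p₁ − p₀) / p₁.
PN = (0.16323 − 0.032927) / 0.16323 = 0.1303 / 0.16323 ≈ 0.7983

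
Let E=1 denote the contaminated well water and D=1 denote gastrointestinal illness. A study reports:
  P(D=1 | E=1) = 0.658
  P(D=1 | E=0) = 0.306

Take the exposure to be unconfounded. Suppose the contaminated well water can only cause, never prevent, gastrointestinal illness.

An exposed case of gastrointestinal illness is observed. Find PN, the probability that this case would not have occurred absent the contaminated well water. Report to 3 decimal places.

PN ≈ 0.535

Let p₁ = 0.658, p₀ = 0.306.
Under exogeneity and monotonicity, PN = (p₁ − p₀) / p₁.
PN = (0.658 − 0.306) / 0.658 = 0.352 / 0.658 ≈ 0.5350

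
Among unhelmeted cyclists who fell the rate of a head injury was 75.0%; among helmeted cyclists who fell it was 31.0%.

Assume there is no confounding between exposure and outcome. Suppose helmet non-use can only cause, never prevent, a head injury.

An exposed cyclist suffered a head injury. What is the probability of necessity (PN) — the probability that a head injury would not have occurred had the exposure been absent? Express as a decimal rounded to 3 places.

p₁ = 0.75, p₀ = 0.31.
Under exogeneity and monotonicity, PN = (p₁ − p₀) / p₁.
PN = (0.75 − 0.31) / 0.75 = 0.44 / 0.75 ≈ 0.5867

PN ≈ 0.587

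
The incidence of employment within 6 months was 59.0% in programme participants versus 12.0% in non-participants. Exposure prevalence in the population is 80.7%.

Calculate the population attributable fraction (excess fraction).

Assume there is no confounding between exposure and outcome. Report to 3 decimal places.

p₁ = 0.59, p₀ = 0.12.
Overall risk P(Y=1) = π·p₁ + (1−π)·p₀ = 0.807×0.59 + 0.193×0.12 = 0.49929.
Under exogeneity, PAF = [P(Y=1) − p₀] / P(Y=1).
PAF = (0.49929 − 0.12) / 0.49929 ≈ 0.7597

PAF ≈ 0.760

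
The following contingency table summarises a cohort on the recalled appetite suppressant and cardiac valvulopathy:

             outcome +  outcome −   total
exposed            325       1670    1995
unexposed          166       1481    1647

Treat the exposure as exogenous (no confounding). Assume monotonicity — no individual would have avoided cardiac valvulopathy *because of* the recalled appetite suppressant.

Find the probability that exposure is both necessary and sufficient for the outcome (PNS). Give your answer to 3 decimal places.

PNS ≈ 0.062

p₁ = P(outcome | exposed) = 325/1995 = 0.16291
p₀ = P(outcome | unexposed) = 166/1647 = 0.10079
Under exogeneity and monotonicity, PNS = p₁ − p₀.
PNS = 0.16291 − 0.10079 = 0.062118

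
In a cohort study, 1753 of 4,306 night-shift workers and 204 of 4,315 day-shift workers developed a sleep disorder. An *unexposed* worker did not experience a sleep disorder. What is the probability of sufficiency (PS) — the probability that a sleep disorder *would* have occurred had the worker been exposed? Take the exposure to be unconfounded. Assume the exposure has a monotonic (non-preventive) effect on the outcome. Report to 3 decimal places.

p₁ = P(outcome | exposed) = 1753/4306 = 0.40711
p₀ = P(outcome | unexposed) = 204/4315 = 0.047277
Under exogeneity and monotonicity, PS = (p₁ − p₀) / (1 − p₀).
PS = (0.40711 − 0.047277) / (1 − 0.047277) = 0.35983 / 0.95272 ≈ 0.3777

PS ≈ 0.378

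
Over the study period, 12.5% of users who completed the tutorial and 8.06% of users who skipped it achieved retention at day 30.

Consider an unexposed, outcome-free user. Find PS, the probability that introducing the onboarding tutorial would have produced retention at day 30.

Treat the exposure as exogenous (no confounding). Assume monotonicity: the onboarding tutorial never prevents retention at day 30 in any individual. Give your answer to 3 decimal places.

PS ≈ 0.048

p₁ = 0.125, p₀ = 0.0806.
Under exogeneity and monotonicity, PS = (p₁ − p₀) / (1 − p₀).
PS = (0.125 − 0.0806) / (1 − 0.0806) = 0.0444 / 0.9194 ≈ 0.0483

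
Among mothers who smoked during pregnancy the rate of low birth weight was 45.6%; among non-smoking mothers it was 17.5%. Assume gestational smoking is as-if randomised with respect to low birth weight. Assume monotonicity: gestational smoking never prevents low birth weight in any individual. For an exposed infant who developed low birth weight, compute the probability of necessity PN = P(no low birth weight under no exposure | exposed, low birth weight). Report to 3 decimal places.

PN ≈ 0.616

p₁ = 0.456, p₀ = 0.175.
Under exogeneity and monotonicity, PN = (p₁ − p₀) / p₁.
PN = (0.456 − 0.175) / 0.456 = 0.281 / 0.456 ≈ 0.6162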